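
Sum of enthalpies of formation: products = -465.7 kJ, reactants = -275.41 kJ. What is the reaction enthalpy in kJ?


dH_rxn = sum(dH_f products) - sum(dH_f reactants)
dH_rxn = -465.7 - (-275.41)
dH_rxn = -190.29 kJ:

-190.29 kJ


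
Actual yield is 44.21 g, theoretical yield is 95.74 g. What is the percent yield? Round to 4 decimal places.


% yield = 100 * actual / theoretical
% yield = 100 * 44.21 / 95.74
% yield = 46.17714644 %, rounded to 4 dp:

46.1771 %


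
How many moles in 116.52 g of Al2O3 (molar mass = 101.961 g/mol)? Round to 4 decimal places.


n = mass / M
n = 116.52 / 101.961
n = 1.14278989 mol, rounded to 4 dp:

1.1428 mol


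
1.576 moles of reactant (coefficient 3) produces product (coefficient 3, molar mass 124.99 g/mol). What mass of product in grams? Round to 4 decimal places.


Use the coefficient ratio to convert reactant moles to product moles, then multiply by the product's molar mass.
moles_P = moles_R * (coeff_P / coeff_R) = 1.576 * (3/3) = 1.576
mass_P = moles_P * M_P = 1.576 * 124.99
mass_P = 196.98424 g, rounded to 4 dp:

196.9842 g


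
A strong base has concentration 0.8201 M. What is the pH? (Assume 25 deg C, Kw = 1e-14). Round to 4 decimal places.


A strong base dissociates completely, so [OH-] equals the given concentration.
pOH = -log10([OH-]) = -log10(0.8201) = 0.086133
pH = 14 - pOH = 14 - 0.086133
pH = 13.913867, rounded to 4 dp:

13.9139


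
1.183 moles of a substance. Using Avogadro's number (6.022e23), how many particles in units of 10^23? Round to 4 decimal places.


N = n * NA, then divide by 1e23 for the requested units.
N / 1e23 = n * 6.022
N / 1e23 = 1.183 * 6.022
N / 1e23 = 7.124026, rounded to 4 dp:

7.1240


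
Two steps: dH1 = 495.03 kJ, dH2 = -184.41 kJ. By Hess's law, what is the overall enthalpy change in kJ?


Hess's law: enthalpy is a state function, so add the step enthalpies.
dH_total = dH1 + dH2 = 495.03 + (-184.41)
dH_total = 310.62 kJ:

310.62 kJ


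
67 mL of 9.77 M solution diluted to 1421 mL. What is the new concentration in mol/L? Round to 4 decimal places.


Dilution: M1*V1 = M2*V2, solve for M2.
M2 = M1*V1 / V2
M2 = 9.77 * 67 / 1421
M2 = 654.59 / 1421
M2 = 0.46065447 mol/L, rounded to 4 dp:

0.4607 mol/L


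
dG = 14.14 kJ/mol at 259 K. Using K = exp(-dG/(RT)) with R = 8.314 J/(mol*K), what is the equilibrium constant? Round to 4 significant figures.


dG is in kJ/mol; multiply by 1000 to match R in J/(mol*K).
RT = 8.314 * 259 = 2153.326 J/mol
exponent = -dG*1000 / (RT) = -(14.14*1000) / 2153.326 = -6.56658583
K = exp(-6.56658583)
K = 0.0014065916, rounded to 4 significant figures:

0.001407


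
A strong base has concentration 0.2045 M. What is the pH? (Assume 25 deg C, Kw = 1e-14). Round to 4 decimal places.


A strong base dissociates completely, so [OH-] equals the given concentration.
pOH = -log10([OH-]) = -log10(0.2045) = 0.689307
pH = 14 - pOH = 14 - 0.689307
pH = 13.310693, rounded to 4 dp:

13.3107


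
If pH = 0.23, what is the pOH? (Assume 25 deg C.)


At 25 deg C, pH + pOH = 14.
pOH = 14 - pH = 14 - 0.23
pOH = 13.77:

13.77


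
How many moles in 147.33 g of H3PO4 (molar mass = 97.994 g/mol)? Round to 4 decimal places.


n = mass / M
n = 147.33 / 97.994
n = 1.5034594 mol, rounded to 4 dp:

1.5035 mol


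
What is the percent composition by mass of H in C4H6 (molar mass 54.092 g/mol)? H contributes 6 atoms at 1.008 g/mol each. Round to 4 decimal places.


pct = 100 * (n_elem * M_elem) / M_total
mass_contribution = 6 * 1.008 = 6.048 g/mol
pct = 100 * 6.048 / 54.092
pct = 11.18095097 %, rounded to 4 dp:

11.1810 %


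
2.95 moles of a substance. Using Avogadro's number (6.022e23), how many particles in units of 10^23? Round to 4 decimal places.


N = n * NA, then divide by 1e23 for the requested units.
N / 1e23 = n * 6.022
N / 1e23 = 2.95 * 6.022
N / 1e23 = 17.7649, rounded to 4 dp:

17.7649


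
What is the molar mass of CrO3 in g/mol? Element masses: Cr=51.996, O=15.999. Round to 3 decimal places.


M = sum(count * atomic_mass) over atoms.
M = 1*51.996 + 3*15.999
M = 51.996 + 47.997
M = 99.993 g/mol, rounded to 3 dp:

99.993 g/mol


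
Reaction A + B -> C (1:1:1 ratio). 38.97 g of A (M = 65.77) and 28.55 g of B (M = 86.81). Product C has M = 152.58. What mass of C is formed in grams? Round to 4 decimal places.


Find moles of each reactant; the smaller value is the limiting reagent in a 1:1:1 reaction, so moles_C equals moles of the limiter.
n_A = mass_A / M_A = 38.97 / 65.77 = 0.592519 mol
n_B = mass_B / M_B = 28.55 / 86.81 = 0.328879 mol
Limiting reagent: B (smaller), n_limiting = 0.328879 mol
mass_C = n_limiting * M_C = 0.328879 * 152.58
mass_C = 50.18035782 g, rounded to 4 dp:

50.1804 g


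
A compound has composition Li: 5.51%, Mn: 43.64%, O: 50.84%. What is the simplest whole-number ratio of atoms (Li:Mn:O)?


Assume 100 g of compound, divide each mass% by atomic mass to get moles, then normalize by the smallest to get a raw atom ratio.
Moles per 100 g: Li: 5.51/6.941 = 0.7938, Mn: 43.64/54.938 = 0.7943, O: 50.84/15.999 = 3.1777
Raw ratio (divide by min = 0.7938): Li: 1.0, Mn: 1.001, O: 4.003
Multiply by 1 to clear fractions: Li: 1.0 ~= 1, Mn: 1.001 ~= 1, O: 4.003 ~= 4
Reduce by GCD to get the simplest whole-number ratio:

1:1:4


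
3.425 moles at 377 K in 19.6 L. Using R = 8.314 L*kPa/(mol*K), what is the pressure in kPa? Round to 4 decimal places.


PV = nRT, solve for P = nRT / V.
nRT = 3.425 * 8.314 * 377 = 10735.2446
P = 10735.2446 / 19.6
P = 547.71656122 kPa, rounded to 4 dp:

547.7166 kPa


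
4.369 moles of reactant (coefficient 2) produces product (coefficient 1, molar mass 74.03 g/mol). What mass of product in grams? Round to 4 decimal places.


Use the coefficient ratio to convert reactant moles to product moles, then multiply by the product's molar mass.
moles_P = moles_R * (coeff_P / coeff_R) = 4.369 * (1/2) = 2.1845
mass_P = moles_P * M_P = 2.1845 * 74.03
mass_P = 161.718535 g, rounded to 4 dp:

161.7185 g


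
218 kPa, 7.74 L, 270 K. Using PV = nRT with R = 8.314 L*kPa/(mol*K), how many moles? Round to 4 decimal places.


PV = nRT, solve for n = PV / (RT).
PV = 218 * 7.74 = 1687.32
RT = 8.314 * 270 = 2244.78
n = 1687.32 / 2244.78
n = 0.75166386 mol, rounded to 4 dp:

0.7517 mol


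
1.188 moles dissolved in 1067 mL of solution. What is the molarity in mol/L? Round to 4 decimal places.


Convert volume to liters: V_L = V_mL / 1000.
V_L = 1067 / 1000 = 1.067 L
M = n / V_L = 1.188 / 1.067
M = 1.11340206 mol/L, rounded to 4 dp:

1.1134 mol/L


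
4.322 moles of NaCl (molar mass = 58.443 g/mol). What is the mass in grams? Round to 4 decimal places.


mass = n * M
mass = 4.322 * 58.443
mass = 252.590646 g, rounded to 4 dp:

252.5906 g


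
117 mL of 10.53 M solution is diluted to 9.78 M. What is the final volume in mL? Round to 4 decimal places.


Dilution: M1*V1 = M2*V2, solve for V2.
V2 = M1*V1 / M2
V2 = 10.53 * 117 / 9.78
V2 = 1232.01 / 9.78
V2 = 125.97239264 mL, rounded to 4 dp:

125.9724 mL


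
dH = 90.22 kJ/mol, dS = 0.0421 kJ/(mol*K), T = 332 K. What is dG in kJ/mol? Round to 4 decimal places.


Gibbs: dG = dH - T*dS (consistent units, dS already in kJ/(mol*K)).
T*dS = 332 * 0.0421 = 13.9772
dG = 90.22 - (13.9772)
dG = 76.2428 kJ/mol, rounded to 4 dp:

76.2428 kJ/mol


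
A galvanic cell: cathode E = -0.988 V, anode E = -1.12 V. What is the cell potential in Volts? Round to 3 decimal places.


Standard cell potential: E_cell = E_cathode - E_anode.
E_cell = -0.988 - (-1.12)
E_cell = 0.132 V, rounded to 3 dp:

0.132 V


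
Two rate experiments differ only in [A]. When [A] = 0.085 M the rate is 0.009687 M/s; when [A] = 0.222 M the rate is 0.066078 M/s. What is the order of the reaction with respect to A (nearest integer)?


Rate is proportional to [A]^n, so rate2/rate1 = ([A]2/[A]1)^n. Take logs to solve for n.
rate2/rate1 = 0.066078 / 0.009687 = 6.8213
[A]2/[A]1 = 0.222 / 0.085 = 2.6118
n = ln(6.8213) / ln(2.6118) = 2.0
Nearest integer order:

2


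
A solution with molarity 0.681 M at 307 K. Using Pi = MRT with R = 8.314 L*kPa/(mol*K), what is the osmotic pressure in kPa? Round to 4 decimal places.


Osmotic pressure (van't Hoff): Pi = M*R*T.
RT = 8.314 * 307 = 2552.398
Pi = 0.681 * 2552.398
Pi = 1738.183038 kPa, rounded to 4 dp:

1738.1830 kPa


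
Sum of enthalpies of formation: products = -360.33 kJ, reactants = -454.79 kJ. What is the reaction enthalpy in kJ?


dH_rxn = sum(dH_f products) - sum(dH_f reactants)
dH_rxn = -360.33 - (-454.79)
dH_rxn = 94.46 kJ:

94.46 kJ


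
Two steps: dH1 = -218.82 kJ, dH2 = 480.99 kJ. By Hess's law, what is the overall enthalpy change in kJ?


Hess's law: enthalpy is a state function, so add the step enthalpies.
dH_total = dH1 + dH2 = -218.82 + (480.99)
dH_total = 262.17 kJ:

262.17 kJ


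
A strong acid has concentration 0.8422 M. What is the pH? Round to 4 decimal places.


A strong acid dissociates completely, so [H+] equals the given concentration.
pH = -log10([H+]) = -log10(0.8422)
pH = 0.07458476, rounded to 4 dp:

0.0746


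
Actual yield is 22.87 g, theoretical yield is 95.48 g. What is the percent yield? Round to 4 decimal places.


% yield = 100 * actual / theoretical
% yield = 100 * 22.87 / 95.48
% yield = 23.95266024 %, rounded to 4 dp:

23.9527 %


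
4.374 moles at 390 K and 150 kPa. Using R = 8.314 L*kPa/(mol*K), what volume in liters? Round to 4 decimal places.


PV = nRT, solve for V = nRT / P.
nRT = 4.374 * 8.314 * 390 = 14182.52
V = 14182.52 / 150
V = 94.55013333 L, rounded to 4 dp:

94.5501 L


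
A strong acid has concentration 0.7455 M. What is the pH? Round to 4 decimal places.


A strong acid dissociates completely, so [H+] equals the given concentration.
pH = -log10([H+]) = -log10(0.7455)
pH = 0.12755235, rounded to 4 dp:

0.1276


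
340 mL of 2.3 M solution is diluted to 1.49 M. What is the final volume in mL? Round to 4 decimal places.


Dilution: M1*V1 = M2*V2, solve for V2.
V2 = M1*V1 / M2
V2 = 2.3 * 340 / 1.49
V2 = 782.0 / 1.49
V2 = 524.83221477 mL, rounded to 4 dp:

524.8322 mL


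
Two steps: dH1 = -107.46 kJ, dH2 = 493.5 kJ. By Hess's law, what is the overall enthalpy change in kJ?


Hess's law: enthalpy is a state function, so add the step enthalpies.
dH_total = dH1 + dH2 = -107.46 + (493.5)
dH_total = 386.04 kJ:

386.04 kJ


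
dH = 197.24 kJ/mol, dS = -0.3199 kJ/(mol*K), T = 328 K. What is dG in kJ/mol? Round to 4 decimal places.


Gibbs: dG = dH - T*dS (consistent units, dS already in kJ/(mol*K)).
T*dS = 328 * -0.3199 = -104.9272
dG = 197.24 - (-104.9272)
dG = 302.1672 kJ/mol, rounded to 4 dp:

302.1672 kJ/mol


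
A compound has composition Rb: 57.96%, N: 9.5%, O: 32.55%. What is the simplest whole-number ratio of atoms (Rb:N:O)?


Assume 100 g of compound, divide each mass% by atomic mass to get moles, then normalize by the smallest to get a raw atom ratio.
Moles per 100 g: Rb: 57.96/85.468 = 0.6781, N: 9.5/14.007 = 0.6782, O: 32.55/15.999 = 2.0345
Raw ratio (divide by min = 0.6781): Rb: 1.0, N: 1.0, O: 3.0
Multiply by 1 to clear fractions: Rb: 1.0 ~= 1, N: 1.0 ~= 1, O: 3.0 ~= 3
Reduce by GCD to get the simplest whole-number ratio:

1:1:3


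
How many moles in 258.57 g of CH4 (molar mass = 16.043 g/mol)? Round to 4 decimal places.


n = mass / M
n = 258.57 / 16.043
n = 16.11730973 mol, rounded to 4 dp:

16.1173 mol


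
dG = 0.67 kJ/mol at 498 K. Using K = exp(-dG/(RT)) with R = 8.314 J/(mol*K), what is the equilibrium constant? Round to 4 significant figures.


dG is in kJ/mol; multiply by 1000 to match R in J/(mol*K).
RT = 8.314 * 498 = 4140.372 J/mol
exponent = -dG*1000 / (RT) = -(0.67*1000) / 4140.372 = -0.16182121
K = exp(-0.16182121)
K = 0.85059327, rounded to 4 significant figures:

0.8506


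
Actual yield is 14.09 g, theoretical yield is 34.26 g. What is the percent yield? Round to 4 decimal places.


% yield = 100 * actual / theoretical
% yield = 100 * 14.09 / 34.26
% yield = 41.12667834 %, rounded to 4 dp:

41.1267 %


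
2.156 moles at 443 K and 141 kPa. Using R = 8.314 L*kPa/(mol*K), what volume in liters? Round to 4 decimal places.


PV = nRT, solve for V = nRT / P.
nRT = 2.156 * 8.314 * 443 = 7940.7679
V = 7940.7679 / 141
V = 56.31750284 L, rounded to 4 dp:

56.3175 L


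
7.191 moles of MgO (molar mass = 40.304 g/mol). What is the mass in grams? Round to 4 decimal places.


mass = n * M
mass = 7.191 * 40.304
mass = 289.826064 g, rounded to 4 dp:

289.8261 g


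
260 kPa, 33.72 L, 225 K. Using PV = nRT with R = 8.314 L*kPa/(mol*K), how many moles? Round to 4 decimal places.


PV = nRT, solve for n = PV / (RT).
PV = 260 * 33.72 = 8767.2
RT = 8.314 * 225 = 1870.65
n = 8767.2 / 1870.65
n = 4.68671317 mol, rounded to 4 dp:

4.6867 mol


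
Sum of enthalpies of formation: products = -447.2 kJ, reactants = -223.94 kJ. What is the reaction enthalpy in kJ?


dH_rxn = sum(dH_f products) - sum(dH_f reactants)
dH_rxn = -447.2 - (-223.94)
dH_rxn = -223.26 kJ:

-223.26 kJ


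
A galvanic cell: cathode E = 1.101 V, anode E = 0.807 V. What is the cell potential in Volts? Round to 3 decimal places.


Standard cell potential: E_cell = E_cathode - E_anode.
E_cell = 1.101 - (0.807)
E_cell = 0.294 V, rounded to 3 dp:

0.294 V


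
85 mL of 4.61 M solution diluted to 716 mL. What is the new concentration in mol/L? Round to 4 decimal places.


Dilution: M1*V1 = M2*V2, solve for M2.
M2 = M1*V1 / V2
M2 = 4.61 * 85 / 716
M2 = 391.85 / 716
M2 = 0.54727654 mol/L, rounded to 4 dp:

0.5473 mol/L


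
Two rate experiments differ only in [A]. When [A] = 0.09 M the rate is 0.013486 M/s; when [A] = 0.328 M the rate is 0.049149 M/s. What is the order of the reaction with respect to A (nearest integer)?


Rate is proportional to [A]^n, so rate2/rate1 = ([A]2/[A]1)^n. Take logs to solve for n.
rate2/rate1 = 0.049149 / 0.013486 = 3.6444
[A]2/[A]1 = 0.328 / 0.09 = 3.6444
n = ln(3.6444) / ln(3.6444) = 1.0
Nearest integer order:

1


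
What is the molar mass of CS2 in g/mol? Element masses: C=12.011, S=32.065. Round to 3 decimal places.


M = sum(count * atomic_mass) over atoms.
M = 1*12.011 + 2*32.065
M = 12.011 + 64.13
M = 76.141 g/mol, rounded to 3 dp:

76.141 g/mol


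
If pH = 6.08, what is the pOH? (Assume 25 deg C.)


At 25 deg C, pH + pOH = 14.
pOH = 14 - pH = 14 - 6.08
pOH = 7.92:

7.92


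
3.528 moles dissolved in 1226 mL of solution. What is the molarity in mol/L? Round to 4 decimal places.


Convert volume to liters: V_L = V_mL / 1000.
V_L = 1226 / 1000 = 1.226 L
M = n / V_L = 3.528 / 1.226
M = 2.8776509 mol/L, rounded to 4 dp:

2.8777 mol/L


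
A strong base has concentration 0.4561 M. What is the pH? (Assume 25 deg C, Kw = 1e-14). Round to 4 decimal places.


A strong base dissociates completely, so [OH-] equals the given concentration.
pOH = -log10([OH-]) = -log10(0.4561) = 0.34094
pH = 14 - pOH = 14 - 0.34094
pH = 13.65906, rounded to 4 dp:

13.6591


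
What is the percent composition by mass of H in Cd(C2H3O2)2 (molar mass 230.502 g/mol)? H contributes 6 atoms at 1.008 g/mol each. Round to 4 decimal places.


pct = 100 * (n_elem * M_elem) / M_total
mass_contribution = 6 * 1.008 = 6.048 g/mol
pct = 100 * 6.048 / 230.502
pct = 2.6238384 %, rounded to 4 dp:

2.6238 %


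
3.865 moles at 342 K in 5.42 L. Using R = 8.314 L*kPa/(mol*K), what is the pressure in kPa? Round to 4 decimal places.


PV = nRT, solve for P = nRT / V.
nRT = 3.865 * 8.314 * 342 = 10989.6946
P = 10989.6946 / 5.42
P = 2027.61892989 kPa, rounded to 4 dp:

2027.6189 kPa


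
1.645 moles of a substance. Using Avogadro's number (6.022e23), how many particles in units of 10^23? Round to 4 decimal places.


N = n * NA, then divide by 1e23 for the requested units.
N / 1e23 = n * 6.022
N / 1e23 = 1.645 * 6.022
N / 1e23 = 9.90619, rounded to 4 dp:

9.9062


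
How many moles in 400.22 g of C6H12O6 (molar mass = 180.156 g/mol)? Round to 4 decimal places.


n = mass / M
n = 400.22 / 180.156
n = 2.22151913 mol, rounded to 4 dp:

2.2215 mol


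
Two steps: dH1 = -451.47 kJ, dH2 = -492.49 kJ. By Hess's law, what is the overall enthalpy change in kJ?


Hess's law: enthalpy is a state function, so add the step enthalpies.
dH_total = dH1 + dH2 = -451.47 + (-492.49)
dH_total = -943.96 kJ:

-943.96 kJ


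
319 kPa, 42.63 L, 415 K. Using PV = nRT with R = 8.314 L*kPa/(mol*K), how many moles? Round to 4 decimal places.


PV = nRT, solve for n = PV / (RT).
PV = 319 * 42.63 = 13598.97
RT = 8.314 * 415 = 3450.31
n = 13598.97 / 3450.31
n = 3.94137628 mol, rounded to 4 dp:

3.9414 mol


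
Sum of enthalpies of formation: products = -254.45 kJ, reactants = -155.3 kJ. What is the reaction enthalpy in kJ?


dH_rxn = sum(dH_f products) - sum(dH_f reactants)
dH_rxn = -254.45 - (-155.3)
dH_rxn = -99.15 kJ:

-99.15 kJ


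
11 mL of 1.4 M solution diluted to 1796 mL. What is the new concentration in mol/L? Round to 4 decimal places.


Dilution: M1*V1 = M2*V2, solve for M2.
M2 = M1*V1 / V2
M2 = 1.4 * 11 / 1796
M2 = 15.4 / 1796
M2 = 0.00857461 mol/L, rounded to 4 dp:

0.0086 mol/L


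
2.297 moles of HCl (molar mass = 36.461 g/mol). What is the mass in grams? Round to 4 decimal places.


mass = n * M
mass = 2.297 * 36.461
mass = 83.750917 g, rounded to 4 dp:

83.7509 g


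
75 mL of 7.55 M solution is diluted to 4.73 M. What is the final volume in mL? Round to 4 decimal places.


Dilution: M1*V1 = M2*V2, solve for V2.
V2 = M1*V1 / M2
V2 = 7.55 * 75 / 4.73
V2 = 566.25 / 4.73
V2 = 119.71458774 mL, rounded to 4 dp:

119.7146 mL


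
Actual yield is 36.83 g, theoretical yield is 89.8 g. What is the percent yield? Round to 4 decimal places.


% yield = 100 * actual / theoretical
% yield = 100 * 36.83 / 89.8
% yield = 41.01336303 %, rounded to 4 dp:

41.0134 %


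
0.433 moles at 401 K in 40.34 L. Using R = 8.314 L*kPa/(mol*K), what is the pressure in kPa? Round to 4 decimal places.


PV = nRT, solve for P = nRT / V.
nRT = 0.433 * 8.314 * 401 = 1443.5848
P = 1443.5848 / 40.34
P = 35.78544373 kPa, rounded to 4 dp:

35.7854 kPa


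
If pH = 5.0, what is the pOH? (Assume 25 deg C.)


At 25 deg C, pH + pOH = 14.
pOH = 14 - pH = 14 - 5.0
pOH = 9.0:

9.00


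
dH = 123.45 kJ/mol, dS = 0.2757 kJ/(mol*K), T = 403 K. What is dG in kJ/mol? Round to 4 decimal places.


Gibbs: dG = dH - T*dS (consistent units, dS already in kJ/(mol*K)).
T*dS = 403 * 0.2757 = 111.1071
dG = 123.45 - (111.1071)
dG = 12.3429 kJ/mol, rounded to 4 dp:

12.3429 kJ/mol


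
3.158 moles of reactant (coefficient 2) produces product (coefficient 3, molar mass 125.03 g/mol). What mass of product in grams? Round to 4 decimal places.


Use the coefficient ratio to convert reactant moles to product moles, then multiply by the product's molar mass.
moles_P = moles_R * (coeff_P / coeff_R) = 3.158 * (3/2) = 4.737
mass_P = moles_P * M_P = 4.737 * 125.03
mass_P = 592.26711 g, rounded to 4 dp:

592.2671 g


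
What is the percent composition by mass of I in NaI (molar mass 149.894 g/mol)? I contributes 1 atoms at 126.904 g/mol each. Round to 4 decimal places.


pct = 100 * (n_elem * M_elem) / M_total
mass_contribution = 1 * 126.904 = 126.904 g/mol
pct = 100 * 126.904 / 149.894
pct = 84.66249483 %, rounded to 4 dp:

84.6625 %


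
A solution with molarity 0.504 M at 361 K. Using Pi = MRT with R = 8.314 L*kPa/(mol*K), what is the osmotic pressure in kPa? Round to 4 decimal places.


Osmotic pressure (van't Hoff): Pi = M*R*T.
RT = 8.314 * 361 = 3001.354
Pi = 0.504 * 3001.354
Pi = 1512.682416 kPa, rounded to 4 dp:

1512.6824 kPa


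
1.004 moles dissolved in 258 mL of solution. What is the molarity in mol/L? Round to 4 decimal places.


Convert volume to liters: V_L = V_mL / 1000.
V_L = 258 / 1000 = 0.258 L
M = n / V_L = 1.004 / 0.258
M = 3.89147287 mol/L, rounded to 4 dp:

3.8915 mol/L


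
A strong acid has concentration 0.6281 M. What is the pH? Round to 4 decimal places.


A strong acid dissociates completely, so [H+] equals the given concentration.
pH = -log10([H+]) = -log10(0.6281)
pH = 0.20197121, rounded to 4 dp:

0.2020


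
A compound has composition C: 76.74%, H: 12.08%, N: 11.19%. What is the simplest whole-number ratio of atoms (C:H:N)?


Assume 100 g of compound, divide each mass% by atomic mass to get moles, then normalize by the smallest to get a raw atom ratio.
Moles per 100 g: C: 76.74/12.011 = 6.3891, H: 12.08/1.008 = 11.9841, N: 11.19/14.007 = 0.7989
Raw ratio (divide by min = 0.7989): C: 7.998, H: 15.001, N: 1.0
Multiply by 1 to clear fractions: C: 7.998 ~= 8, H: 15.001 ~= 15, N: 1.0 ~= 1
Reduce by GCD to get the simplest whole-number ratio:

8:15:1


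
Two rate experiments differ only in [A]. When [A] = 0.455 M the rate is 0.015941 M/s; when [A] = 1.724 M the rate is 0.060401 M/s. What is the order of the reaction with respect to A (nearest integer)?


Rate is proportional to [A]^n, so rate2/rate1 = ([A]2/[A]1)^n. Take logs to solve for n.
rate2/rate1 = 0.060401 / 0.015941 = 3.789
[A]2/[A]1 = 1.724 / 0.455 = 3.789
n = ln(3.789) / ln(3.789) = 1.0
Nearest integer order:

1


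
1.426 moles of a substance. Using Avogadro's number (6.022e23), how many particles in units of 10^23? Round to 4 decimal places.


N = n * NA, then divide by 1e23 for the requested units.
N / 1e23 = n * 6.022
N / 1e23 = 1.426 * 6.022
N / 1e23 = 8.587372, rounded to 4 dp:

8.5874


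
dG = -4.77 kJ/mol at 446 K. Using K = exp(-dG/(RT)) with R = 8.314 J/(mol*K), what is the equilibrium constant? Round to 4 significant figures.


dG is in kJ/mol; multiply by 1000 to match R in J/(mol*K).
RT = 8.314 * 446 = 3708.044 J/mol
exponent = -dG*1000 / (RT) = -(-4.77*1000) / 3708.044 = 1.2863925
K = exp(1.2863925)
K = 3.6197049, rounded to 4 significant figures:

3.620


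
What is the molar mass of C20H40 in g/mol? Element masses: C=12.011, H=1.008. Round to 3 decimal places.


M = sum(count * atomic_mass) over atoms.
M = 20*12.011 + 40*1.008
M = 240.22 + 40.32
M = 280.54 g/mol, rounded to 3 dp:

280.540 g/mol


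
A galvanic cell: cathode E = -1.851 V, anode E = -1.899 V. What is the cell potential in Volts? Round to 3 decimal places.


Standard cell potential: E_cell = E_cathode - E_anode.
E_cell = -1.851 - (-1.899)
E_cell = 0.048 V, rounded to 3 dp:

0.048 V


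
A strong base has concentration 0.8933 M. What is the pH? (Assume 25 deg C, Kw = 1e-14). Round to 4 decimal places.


A strong base dissociates completely, so [OH-] equals the given concentration.
pOH = -log10([OH-]) = -log10(0.8933) = 0.049003
pH = 14 - pOH = 14 - 0.049003
pH = 13.950997, rounded to 4 dp:

13.9510


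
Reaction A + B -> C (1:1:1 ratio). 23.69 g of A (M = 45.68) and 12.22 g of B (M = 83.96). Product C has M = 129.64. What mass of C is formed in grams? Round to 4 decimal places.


Find moles of each reactant; the smaller value is the limiting reagent in a 1:1:1 reaction, so moles_C equals moles of the limiter.
n_A = mass_A / M_A = 23.69 / 45.68 = 0.518608 mol
n_B = mass_B / M_B = 12.22 / 83.96 = 0.145545 mol
Limiting reagent: B (smaller), n_limiting = 0.145545 mol
mass_C = n_limiting * M_C = 0.145545 * 129.64
mass_C = 18.8684538 g, rounded to 4 dp:

18.8685 g


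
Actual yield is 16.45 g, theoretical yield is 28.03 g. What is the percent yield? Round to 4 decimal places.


% yield = 100 * actual / theoretical
% yield = 100 * 16.45 / 28.03
% yield = 58.68712094 %, rounded to 4 dp:

58.6871 %


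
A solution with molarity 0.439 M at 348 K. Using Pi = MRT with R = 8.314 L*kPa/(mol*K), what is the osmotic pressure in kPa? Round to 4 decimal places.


Osmotic pressure (van't Hoff): Pi = M*R*T.
RT = 8.314 * 348 = 2893.272
Pi = 0.439 * 2893.272
Pi = 1270.146408 kPa, rounded to 4 dp:

1270.1464 kPa


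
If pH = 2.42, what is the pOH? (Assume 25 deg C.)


At 25 deg C, pH + pOH = 14.
pOH = 14 - pH = 14 - 2.42
pOH = 11.58:

11.58


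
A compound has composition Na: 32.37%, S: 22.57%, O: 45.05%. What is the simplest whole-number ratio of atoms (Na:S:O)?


Assume 100 g of compound, divide each mass% by atomic mass to get moles, then normalize by the smallest to get a raw atom ratio.
Moles per 100 g: Na: 32.37/22.99 = 1.408, S: 22.57/32.065 = 0.7039, O: 45.05/15.999 = 2.8158
Raw ratio (divide by min = 0.7039): Na: 2.0, S: 1.0, O: 4.0
Multiply by 1 to clear fractions: Na: 2.0 ~= 2, S: 1.0 ~= 1, O: 4.0 ~= 4
Reduce by GCD to get the simplest whole-number ratio:

2:1:4


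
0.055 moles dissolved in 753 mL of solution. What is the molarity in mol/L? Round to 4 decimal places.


Convert volume to liters: V_L = V_mL / 1000.
V_L = 753 / 1000 = 0.753 L
M = n / V_L = 0.055 / 0.753
M = 0.07304117 mol/L, rounded to 4 dp:

0.0730 mol/L


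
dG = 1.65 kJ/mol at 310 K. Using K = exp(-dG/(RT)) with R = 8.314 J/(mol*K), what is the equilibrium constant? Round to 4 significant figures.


dG is in kJ/mol; multiply by 1000 to match R in J/(mol*K).
RT = 8.314 * 310 = 2577.34 J/mol
exponent = -dG*1000 / (RT) = -(1.65*1000) / 2577.34 = -0.64019493
K = exp(-0.64019493)
K = 0.52718965, rounded to 4 significant figures:

0.5272


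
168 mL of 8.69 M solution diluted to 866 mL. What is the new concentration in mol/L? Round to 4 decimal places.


Dilution: M1*V1 = M2*V2, solve for M2.
M2 = M1*V1 / V2
M2 = 8.69 * 168 / 866
M2 = 1459.92 / 866
M2 = 1.68581986 mol/L, rounded to 4 dp:

1.6858 mol/L


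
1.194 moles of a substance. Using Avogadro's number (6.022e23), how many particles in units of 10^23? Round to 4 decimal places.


N = n * NA, then divide by 1e23 for the requested units.
N / 1e23 = n * 6.022
N / 1e23 = 1.194 * 6.022
N / 1e23 = 7.190268, rounded to 4 dp:

7.1903


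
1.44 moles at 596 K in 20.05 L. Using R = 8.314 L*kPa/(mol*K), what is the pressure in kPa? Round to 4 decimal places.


PV = nRT, solve for P = nRT / V.
nRT = 1.44 * 8.314 * 596 = 7135.4074
P = 7135.4074 / 20.05
P = 355.88066833 kPa, rounded to 4 dp:

355.8807 kPa


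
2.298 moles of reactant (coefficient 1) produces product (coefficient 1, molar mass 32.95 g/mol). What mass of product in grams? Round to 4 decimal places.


Use the coefficient ratio to convert reactant moles to product moles, then multiply by the product's molar mass.
moles_P = moles_R * (coeff_P / coeff_R) = 2.298 * (1/1) = 2.298
mass_P = moles_P * M_P = 2.298 * 32.95
mass_P = 75.7191 g, rounded to 4 dp:

75.7191 g


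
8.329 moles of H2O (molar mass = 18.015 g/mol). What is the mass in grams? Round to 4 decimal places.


mass = n * M
mass = 8.329 * 18.015
mass = 150.046935 g, rounded to 4 dp:

150.0469 g


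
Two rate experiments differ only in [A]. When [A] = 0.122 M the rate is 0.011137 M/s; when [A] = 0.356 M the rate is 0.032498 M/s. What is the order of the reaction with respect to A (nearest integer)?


Rate is proportional to [A]^n, so rate2/rate1 = ([A]2/[A]1)^n. Take logs to solve for n.
rate2/rate1 = 0.032498 / 0.011137 = 2.918
[A]2/[A]1 = 0.356 / 0.122 = 2.918
n = ln(2.918) / ln(2.918) = 1.0
Nearest integer order:

1


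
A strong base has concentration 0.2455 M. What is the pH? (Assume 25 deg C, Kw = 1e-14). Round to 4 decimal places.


A strong base dissociates completely, so [OH-] equals the given concentration.
pOH = -log10([OH-]) = -log10(0.2455) = 0.609949
pH = 14 - pOH = 14 - 0.609949
pH = 13.390051, rounded to 4 dp:

13.3901


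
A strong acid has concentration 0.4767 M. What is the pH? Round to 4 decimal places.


A strong acid dissociates completely, so [H+] equals the given concentration.
pH = -log10([H+]) = -log10(0.4767)
pH = 0.32175485, rounded to 4 dp:

0.3218


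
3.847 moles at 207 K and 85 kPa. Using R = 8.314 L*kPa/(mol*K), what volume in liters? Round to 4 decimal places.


PV = nRT, solve for V = nRT / P.
nRT = 3.847 * 8.314 * 207 = 6620.6793
V = 6620.6793 / 85
V = 77.89034471 L, rounded to 4 dp:

77.8903 L


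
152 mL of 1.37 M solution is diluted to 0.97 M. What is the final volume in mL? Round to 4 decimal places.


Dilution: M1*V1 = M2*V2, solve for V2.
V2 = M1*V1 / M2
V2 = 1.37 * 152 / 0.97
V2 = 208.24 / 0.97
V2 = 214.68041237 mL, rounded to 4 dp:

214.6804 mL


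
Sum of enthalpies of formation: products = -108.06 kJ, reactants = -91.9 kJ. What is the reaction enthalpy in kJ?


dH_rxn = sum(dH_f products) - sum(dH_f reactants)
dH_rxn = -108.06 - (-91.9)
dH_rxn = -16.16 kJ:

-16.16 kJ


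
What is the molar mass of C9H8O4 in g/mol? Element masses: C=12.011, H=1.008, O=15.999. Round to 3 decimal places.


M = sum(count * atomic_mass) over atoms.
M = 9*12.011 + 8*1.008 + 4*15.999
M = 108.099 + 8.064 + 63.996
M = 180.159 g/mol, rounded to 3 dp:

180.159 g/mol


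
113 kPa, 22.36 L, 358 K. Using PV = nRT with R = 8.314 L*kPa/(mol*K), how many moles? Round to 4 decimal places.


PV = nRT, solve for n = PV / (RT).
PV = 113 * 22.36 = 2526.68
RT = 8.314 * 358 = 2976.412
n = 2526.68 / 2976.412
n = 0.84890129 mol, rounded to 4 dp:

0.8489 mol


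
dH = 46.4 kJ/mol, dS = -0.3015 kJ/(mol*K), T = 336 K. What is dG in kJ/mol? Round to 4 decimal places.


Gibbs: dG = dH - T*dS (consistent units, dS already in kJ/(mol*K)).
T*dS = 336 * -0.3015 = -101.304
dG = 46.4 - (-101.304)
dG = 147.704 kJ/mol, rounded to 4 dp:

147.7040 kJ/mol


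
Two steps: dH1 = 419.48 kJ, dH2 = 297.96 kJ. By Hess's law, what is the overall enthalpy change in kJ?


Hess's law: enthalpy is a state function, so add the step enthalpies.
dH_total = dH1 + dH2 = 419.48 + (297.96)
dH_total = 717.44 kJ:

717.44 kJ


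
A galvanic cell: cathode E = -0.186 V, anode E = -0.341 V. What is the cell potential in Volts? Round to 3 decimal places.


Standard cell potential: E_cell = E_cathode - E_anode.
E_cell = -0.186 - (-0.341)
E_cell = 0.155 V, rounded to 3 dp:

0.155 V


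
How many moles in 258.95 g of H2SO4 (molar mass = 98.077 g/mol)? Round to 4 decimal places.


n = mass / M
n = 258.95 / 98.077
n = 2.64027244 mol, rounded to 4 dp:

2.6403 mol


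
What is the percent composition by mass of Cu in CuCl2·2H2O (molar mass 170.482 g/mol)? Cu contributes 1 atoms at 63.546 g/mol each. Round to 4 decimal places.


pct = 100 * (n_elem * M_elem) / M_total
mass_contribution = 1 * 63.546 = 63.546 g/mol
pct = 100 * 63.546 / 170.482
pct = 37.27431635 %, rounded to 4 dp:

37.2743 %


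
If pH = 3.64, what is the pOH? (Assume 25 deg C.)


At 25 deg C, pH + pOH = 14.
pOH = 14 - pH = 14 - 3.64
pOH = 10.36:

10.36


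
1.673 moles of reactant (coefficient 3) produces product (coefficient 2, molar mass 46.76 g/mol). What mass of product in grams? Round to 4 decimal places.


Use the coefficient ratio to convert reactant moles to product moles, then multiply by the product's molar mass.
moles_P = moles_R * (coeff_P / coeff_R) = 1.673 * (2/3) = 1.115333
mass_P = moles_P * M_P = 1.115333 * 46.76
mass_P = 52.15297108 g, rounded to 4 dp:

52.1530 g


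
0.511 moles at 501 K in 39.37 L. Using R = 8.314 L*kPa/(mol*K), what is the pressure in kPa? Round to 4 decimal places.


PV = nRT, solve for P = nRT / V.
nRT = 0.511 * 8.314 * 501 = 2128.4755
P = 2128.4755 / 39.37
P = 54.06338583 kPa, rounded to 4 dp:

54.0634 kPa


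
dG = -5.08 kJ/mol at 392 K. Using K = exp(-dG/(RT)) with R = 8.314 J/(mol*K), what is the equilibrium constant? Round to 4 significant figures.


dG is in kJ/mol; multiply by 1000 to match R in J/(mol*K).
RT = 8.314 * 392 = 3259.088 J/mol
exponent = -dG*1000 / (RT) = -(-5.08*1000) / 3259.088 = 1.55871827
K = exp(1.55871827)
K = 4.7527256, rounded to 4 significant figures:

4.753


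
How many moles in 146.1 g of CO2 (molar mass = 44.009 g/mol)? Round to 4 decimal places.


n = mass / M
n = 146.1 / 44.009
n = 3.3197755 mol, rounded to 4 dp:

3.3198 mol


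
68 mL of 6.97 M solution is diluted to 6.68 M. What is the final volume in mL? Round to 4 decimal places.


Dilution: M1*V1 = M2*V2, solve for V2.
V2 = M1*V1 / M2
V2 = 6.97 * 68 / 6.68
V2 = 473.96 / 6.68
V2 = 70.95209581 mL, rounded to 4 dp:

70.9521 mL


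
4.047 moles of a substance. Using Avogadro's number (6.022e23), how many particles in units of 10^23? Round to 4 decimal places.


N = n * NA, then divide by 1e23 for the requested units.
N / 1e23 = n * 6.022
N / 1e23 = 4.047 * 6.022
N / 1e23 = 24.371034, rounded to 4 dp:

24.3710


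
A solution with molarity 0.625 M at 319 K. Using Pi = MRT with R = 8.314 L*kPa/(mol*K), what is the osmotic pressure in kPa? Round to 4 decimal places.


Osmotic pressure (van't Hoff): Pi = M*R*T.
RT = 8.314 * 319 = 2652.166
Pi = 0.625 * 2652.166
Pi = 1657.60375 kPa, rounded to 4 dp:

1657.6038 kPa


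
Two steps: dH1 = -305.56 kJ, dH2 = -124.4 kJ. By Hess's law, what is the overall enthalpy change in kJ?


Hess's law: enthalpy is a state function, so add the step enthalpies.
dH_total = dH1 + dH2 = -305.56 + (-124.4)
dH_total = -429.96 kJ:

-429.96 kJ


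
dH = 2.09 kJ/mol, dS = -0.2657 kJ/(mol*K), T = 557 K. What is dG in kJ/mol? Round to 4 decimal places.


Gibbs: dG = dH - T*dS (consistent units, dS already in kJ/(mol*K)).
T*dS = 557 * -0.2657 = -147.9949
dG = 2.09 - (-147.9949)
dG = 150.0849 kJ/mol, rounded to 4 dp:

150.0849 kJ/mol


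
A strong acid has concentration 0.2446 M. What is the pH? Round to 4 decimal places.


A strong acid dissociates completely, so [H+] equals the given concentration.
pH = -log10([H+]) = -log10(0.2446)
pH = 0.61154355, rounded to 4 dp:

0.6115


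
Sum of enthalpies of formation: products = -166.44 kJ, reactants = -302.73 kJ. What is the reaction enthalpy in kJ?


dH_rxn = sum(dH_f products) - sum(dH_f reactants)
dH_rxn = -166.44 - (-302.73)
dH_rxn = 136.29 kJ:

136.29 kJ


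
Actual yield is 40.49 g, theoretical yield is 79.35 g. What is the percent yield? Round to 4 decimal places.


% yield = 100 * actual / theoretical
% yield = 100 * 40.49 / 79.35
% yield = 51.02709515 %, rounded to 4 dp:

51.0271 %


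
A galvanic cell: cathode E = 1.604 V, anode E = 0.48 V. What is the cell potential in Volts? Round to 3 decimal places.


Standard cell potential: E_cell = E_cathode - E_anode.
E_cell = 1.604 - (0.48)
E_cell = 1.124 V, rounded to 3 dp:

1.124 V


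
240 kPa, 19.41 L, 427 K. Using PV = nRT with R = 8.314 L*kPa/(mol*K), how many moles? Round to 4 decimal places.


PV = nRT, solve for n = PV / (RT).
PV = 240 * 19.41 = 4658.4
RT = 8.314 * 427 = 3550.078
n = 4658.4 / 3550.078
n = 1.31219652 mol, rounded to 4 dp:

1.3122 mol


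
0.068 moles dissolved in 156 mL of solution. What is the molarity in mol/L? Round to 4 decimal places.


Convert volume to liters: V_L = V_mL / 1000.
V_L = 156 / 1000 = 0.156 L
M = n / V_L = 0.068 / 0.156
M = 0.43589744 mol/L, rounded to 4 dp:

0.4359 mol/L


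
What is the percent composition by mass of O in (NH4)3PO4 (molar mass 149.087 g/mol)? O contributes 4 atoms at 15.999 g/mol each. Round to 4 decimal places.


pct = 100 * (n_elem * M_elem) / M_total
mass_contribution = 4 * 15.999 = 63.996 g/mol
pct = 100 * 63.996 / 149.087
pct = 42.92527182 %, rounded to 4 dp:

42.9253 %


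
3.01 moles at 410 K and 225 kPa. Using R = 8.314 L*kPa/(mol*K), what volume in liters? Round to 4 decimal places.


PV = nRT, solve for V = nRT / P.
nRT = 3.01 * 8.314 * 410 = 10260.3074
V = 10260.3074 / 225
V = 45.60136622 L, rounded to 4 dp:

45.6014 L


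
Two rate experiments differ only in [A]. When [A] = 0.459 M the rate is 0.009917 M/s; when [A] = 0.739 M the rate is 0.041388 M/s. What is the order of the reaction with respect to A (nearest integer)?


Rate is proportional to [A]^n, so rate2/rate1 = ([A]2/[A]1)^n. Take logs to solve for n.
rate2/rate1 = 0.041388 / 0.009917 = 4.1734
[A]2/[A]1 = 0.739 / 0.459 = 1.61
n = ln(4.1734) / ln(1.61) = 3.0
Nearest integer order:

3


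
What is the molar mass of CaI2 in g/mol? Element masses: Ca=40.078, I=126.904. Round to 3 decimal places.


M = sum(count * atomic_mass) over atoms.
M = 1*40.078 + 2*126.904
M = 40.078 + 253.808
M = 293.886 g/mol, rounded to 3 dp:

293.886 g/mol


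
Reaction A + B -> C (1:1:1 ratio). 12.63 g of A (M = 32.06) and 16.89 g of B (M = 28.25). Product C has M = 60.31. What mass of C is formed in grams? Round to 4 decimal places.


Find moles of each reactant; the smaller value is the limiting reagent in a 1:1:1 reaction, so moles_C equals moles of the limiter.
n_A = mass_A / M_A = 12.63 / 32.06 = 0.393949 mol
n_B = mass_B / M_B = 16.89 / 28.25 = 0.597876 mol
Limiting reagent: A (smaller), n_limiting = 0.393949 mol
mass_C = n_limiting * M_C = 0.393949 * 60.31
mass_C = 23.75906419 g, rounded to 4 dp:

23.7591 g


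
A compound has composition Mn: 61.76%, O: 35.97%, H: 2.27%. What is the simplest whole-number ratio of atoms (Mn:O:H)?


Assume 100 g of compound, divide each mass% by atomic mass to get moles, then normalize by the smallest to get a raw atom ratio.
Moles per 100 g: Mn: 61.76/54.938 = 1.1242, O: 35.97/15.999 = 2.2483, H: 2.27/1.008 = 2.252
Raw ratio (divide by min = 1.1242): Mn: 1.0, O: 2.0, H: 2.003
Multiply by 1 to clear fractions: Mn: 1.0 ~= 1, O: 2.0 ~= 2, H: 2.003 ~= 2
Reduce by GCD to get the simplest whole-number ratio:

1:2:2


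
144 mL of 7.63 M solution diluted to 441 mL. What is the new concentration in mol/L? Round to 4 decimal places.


Dilution: M1*V1 = M2*V2, solve for M2.
M2 = M1*V1 / V2
M2 = 7.63 * 144 / 441
M2 = 1098.72 / 441
M2 = 2.49142857 mol/L, rounded to 4 dp:

2.4914 mol/L


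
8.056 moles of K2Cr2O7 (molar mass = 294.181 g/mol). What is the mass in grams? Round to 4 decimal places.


mass = n * M
mass = 8.056 * 294.181
mass = 2369.922136 g, rounded to 4 dp:

2369.9221 g


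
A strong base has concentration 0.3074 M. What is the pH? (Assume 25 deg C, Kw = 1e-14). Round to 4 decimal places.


A strong base dissociates completely, so [OH-] equals the given concentration.
pOH = -log10([OH-]) = -log10(0.3074) = 0.512296
pH = 14 - pOH = 14 - 0.512296
pH = 13.487704, rounded to 4 dp:

13.4877


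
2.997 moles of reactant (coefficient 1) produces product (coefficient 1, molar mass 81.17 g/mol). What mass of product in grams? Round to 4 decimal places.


Use the coefficient ratio to convert reactant moles to product moles, then multiply by the product's molar mass.
moles_P = moles_R * (coeff_P / coeff_R) = 2.997 * (1/1) = 2.997
mass_P = moles_P * M_P = 2.997 * 81.17
mass_P = 243.26649 g, rounded to 4 dp:

243.2665 g


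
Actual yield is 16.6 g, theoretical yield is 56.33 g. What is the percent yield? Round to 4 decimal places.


% yield = 100 * actual / theoretical
% yield = 100 * 16.6 / 56.33
% yield = 29.46919936 %, rounded to 4 dp:

29.4692 %


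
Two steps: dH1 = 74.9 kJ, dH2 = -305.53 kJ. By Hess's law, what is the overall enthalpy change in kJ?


Hess's law: enthalpy is a state function, so add the step enthalpies.
dH_total = dH1 + dH2 = 74.9 + (-305.53)
dH_total = -230.63 kJ:

-230.63 kJ


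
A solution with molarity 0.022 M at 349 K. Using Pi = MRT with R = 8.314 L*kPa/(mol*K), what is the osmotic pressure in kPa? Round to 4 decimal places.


Osmotic pressure (van't Hoff): Pi = M*R*T.
RT = 8.314 * 349 = 2901.586
Pi = 0.022 * 2901.586
Pi = 63.834892 kPa, rounded to 4 dp:

63.8349 kPa


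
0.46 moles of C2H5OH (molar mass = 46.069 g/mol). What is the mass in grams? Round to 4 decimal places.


mass = n * M
mass = 0.46 * 46.069
mass = 21.19174 g, rounded to 4 dp:

21.1917 g


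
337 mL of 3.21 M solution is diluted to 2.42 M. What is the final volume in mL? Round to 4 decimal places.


Dilution: M1*V1 = M2*V2, solve for V2.
V2 = M1*V1 / M2
V2 = 3.21 * 337 / 2.42
V2 = 1081.77 / 2.42
V2 = 447.01239669 mL, rounded to 4 dp:

447.0124 mL


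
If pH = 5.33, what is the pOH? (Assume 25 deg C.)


At 25 deg C, pH + pOH = 14.
pOH = 14 - pH = 14 - 5.33
pOH = 8.67:

8.67


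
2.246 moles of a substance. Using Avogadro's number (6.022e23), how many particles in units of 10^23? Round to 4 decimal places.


N = n * NA, then divide by 1e23 for the requested units.
N / 1e23 = n * 6.022
N / 1e23 = 2.246 * 6.022
N / 1e23 = 13.525412, rounded to 4 dp:

13.5254
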